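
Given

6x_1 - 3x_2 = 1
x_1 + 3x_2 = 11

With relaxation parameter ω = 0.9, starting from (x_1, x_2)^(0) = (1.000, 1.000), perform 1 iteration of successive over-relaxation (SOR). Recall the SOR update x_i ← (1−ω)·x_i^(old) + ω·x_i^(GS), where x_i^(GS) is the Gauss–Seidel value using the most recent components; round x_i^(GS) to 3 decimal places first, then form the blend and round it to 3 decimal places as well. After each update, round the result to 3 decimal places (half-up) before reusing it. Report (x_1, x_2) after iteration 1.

Iteration 1:
  x_1: GS value = (1 - (-3)·1.000) / (6) = 0.667;  x_1 ← (1−ω)·1.000 + ω·0.667 = 0.700
  x_2: GS value = (11 - (1)·0.700) / (3) = 3.433;  x_2 ← (1−ω)·1.000 + ω·3.433 = 3.190

(0.700, 3.190)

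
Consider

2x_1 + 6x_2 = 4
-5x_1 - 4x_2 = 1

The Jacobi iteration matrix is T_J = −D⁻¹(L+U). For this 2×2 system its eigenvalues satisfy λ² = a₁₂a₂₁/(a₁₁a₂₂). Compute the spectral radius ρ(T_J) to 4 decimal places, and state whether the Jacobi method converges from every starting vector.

1.9365

a₁₂a₂₁/(a₁₁a₂₂) = (6)·(-5) / ((2)·(-4)) = 3.750000
ρ = √|3.750000| = √3.750000 = 1.9365
ρ > 1, so Jacobi diverges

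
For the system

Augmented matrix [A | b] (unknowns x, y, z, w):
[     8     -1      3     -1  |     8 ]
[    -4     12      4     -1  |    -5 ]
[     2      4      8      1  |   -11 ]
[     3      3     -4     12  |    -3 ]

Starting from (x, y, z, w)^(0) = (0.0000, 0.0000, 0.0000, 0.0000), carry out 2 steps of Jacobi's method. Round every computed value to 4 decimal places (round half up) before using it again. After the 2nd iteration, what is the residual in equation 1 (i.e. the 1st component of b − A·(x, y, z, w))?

Iteration 1:
  x = (8 - (-1)·0.0000 - (3)·0.0000 - (-1)·0.0000) / (8) = 1.0000
  y = (-5 - (-4)·0.0000 - (4)·0.0000 - (-1)·0.0000) / (12) = -0.4167
  z = (-11 - (2)·0.0000 - (4)·0.0000 - (1)·0.0000) / (8) = -1.3750
  w = (-3 - (3)·0.0000 - (3)·0.0000 - (-4)·0.0000) / (12) = -0.2500
Iteration 2:
  x = (8 - (-1)·-0.4167 - (3)·-1.3750 - (-1)·-0.2500) / (8) = 1.4323
  y = (-5 - (-4)·1.0000 - (4)·-1.3750 - (-1)·-0.2500) / (12) = 0.3542
  z = (-11 - (2)·1.0000 - (4)·-0.4167 - (1)·-0.2500) / (8) = -1.3854
  w = (-3 - (3)·1.0000 - (3)·-0.4167 - (-4)·-1.3750) / (12) = -0.8542
Residual b − A·x = (0.1978, 1.1662, -3.3440, -3.6507)

0.1978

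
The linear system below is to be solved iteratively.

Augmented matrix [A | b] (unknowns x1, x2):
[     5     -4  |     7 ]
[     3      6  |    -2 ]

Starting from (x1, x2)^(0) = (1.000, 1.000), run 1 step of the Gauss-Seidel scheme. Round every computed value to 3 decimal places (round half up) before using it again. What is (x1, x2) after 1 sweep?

(2.200, -1.433)

Iteration 1:
  x1 = (7 - (-4)·1.000) / (5) = 2.200
  x2 = (-2 - (3)·2.200) / (6) = -1.433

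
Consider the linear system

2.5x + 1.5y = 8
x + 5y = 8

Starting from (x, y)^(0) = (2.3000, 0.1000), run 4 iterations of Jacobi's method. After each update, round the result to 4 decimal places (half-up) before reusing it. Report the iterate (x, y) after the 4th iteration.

(2.5419, 1.0766)

Iteration 1:
  x = (8 - (1.5)·0.1000) / (2.5) = 3.1400
  y = (8 - (1)·2.3000) / (5) = 1.1400
Iteration 2:
  x = (8 - (1.5)·1.1400) / (2.5) = 2.5160
  y = (8 - (1)·3.1400) / (5) = 0.9720
Iteration 3:
  x = (8 - (1.5)·0.9720) / (2.5) = 2.6168
  y = (8 - (1)·2.5160) / (5) = 1.0968
Iteration 4:
  x = (8 - (1.5)·1.0968) / (2.5) = 2.5419
  y = (8 - (1)·2.6168) / (5) = 1.0766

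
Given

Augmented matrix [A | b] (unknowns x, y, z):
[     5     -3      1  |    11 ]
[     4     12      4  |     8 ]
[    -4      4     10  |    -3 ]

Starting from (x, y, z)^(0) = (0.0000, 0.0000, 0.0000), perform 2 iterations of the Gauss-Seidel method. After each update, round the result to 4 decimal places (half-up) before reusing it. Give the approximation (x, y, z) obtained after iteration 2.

Iteration 1:
  x = (11 - (-3)·0.0000 - (1)·0.0000) / (5) = 2.2000
  y = (8 - (4)·2.2000 - (4)·0.0000) / (12) = -0.0667
  z = (-3 - (-4)·2.2000 - (4)·-0.0667) / (10) = 0.6067
Iteration 2:
  x = (11 - (-3)·-0.0667 - (1)·0.6067) / (5) = 2.0386
  y = (8 - (4)·2.0386 - (4)·0.6067) / (12) = -0.2151
  z = (-3 - (-4)·2.0386 - (4)·-0.2151) / (10) = 0.6015

(2.0386, -0.2151, 0.6015)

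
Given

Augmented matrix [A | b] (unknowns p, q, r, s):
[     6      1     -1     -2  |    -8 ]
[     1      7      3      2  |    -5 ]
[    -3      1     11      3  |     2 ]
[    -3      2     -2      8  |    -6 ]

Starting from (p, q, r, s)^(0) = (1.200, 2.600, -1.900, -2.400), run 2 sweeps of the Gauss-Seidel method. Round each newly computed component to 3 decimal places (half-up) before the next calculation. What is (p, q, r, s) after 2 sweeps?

Iteration 1:
  p = (-8 - (1)·2.600 - (-1)·-1.900 - (-2)·-2.400) / (6) = -2.883
  q = (-5 - (1)·-2.883 - (3)·-1.900 - (2)·-2.400) / (7) = 1.198
  r = (2 - (-3)·-2.883 - (1)·1.198 - (3)·-2.400) / (11) = -0.059
  s = (-6 - (-3)·-2.883 - (2)·1.198 - (-2)·-0.059) / (8) = -2.145
Iteration 2:
  p = (-8 - (1)·1.198 - (-1)·-0.059 - (-2)·-2.145) / (6) = -2.258
  q = (-5 - (1)·-2.258 - (3)·-0.059 - (2)·-2.145) / (7) = 0.246
  r = (2 - (-3)·-2.258 - (1)·0.246 - (3)·-2.145) / (11) = 0.129
  s = (-6 - (-3)·-2.258 - (2)·0.246 - (-2)·0.129) / (8) = -1.626

(-2.258, 0.246, 0.129, -1.626)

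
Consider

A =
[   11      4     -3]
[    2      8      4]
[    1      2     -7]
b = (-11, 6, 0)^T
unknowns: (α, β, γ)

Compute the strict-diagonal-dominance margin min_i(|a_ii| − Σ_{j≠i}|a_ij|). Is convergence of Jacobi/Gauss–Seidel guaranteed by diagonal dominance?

row 1: |11| − (4+3) = 4
row 2: |8| − (2+4) = 2
row 3: |-7| − (1+2) = 4
minimum over rows = 2 → strictly diagonally dominant (convergence guaranteed)

2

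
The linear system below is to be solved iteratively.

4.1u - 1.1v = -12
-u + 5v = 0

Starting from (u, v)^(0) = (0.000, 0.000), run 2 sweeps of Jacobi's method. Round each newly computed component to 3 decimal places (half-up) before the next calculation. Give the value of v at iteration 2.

-0.585

Iteration 1:
  u = (-12 - (-1.1)·0.000) / (4.1) = -2.927
  v = (0 - (-1)·0.000) / (5) = 0.000
Iteration 2:
  u = (-12 - (-1.1)·0.000) / (4.1) = -2.927
  v = (0 - (-1)·-2.927) / (5) = -0.585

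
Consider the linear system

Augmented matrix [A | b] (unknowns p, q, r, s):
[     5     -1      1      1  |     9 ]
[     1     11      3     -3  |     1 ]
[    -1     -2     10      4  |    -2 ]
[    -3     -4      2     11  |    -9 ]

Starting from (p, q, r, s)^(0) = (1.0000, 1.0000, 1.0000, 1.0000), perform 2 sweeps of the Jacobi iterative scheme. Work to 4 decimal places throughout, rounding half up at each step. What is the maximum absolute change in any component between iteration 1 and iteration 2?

Iteration 1:
  p = (9 - (-1)·1.0000 - (1)·1.0000 - (1)·1.0000) / (5) = 1.6000
  q = (1 - (1)·1.0000 - (3)·1.0000 - (-3)·1.0000) / (11) = 0.0000
  r = (-2 - (-1)·1.0000 - (-2)·1.0000 - (4)·1.0000) / (10) = -0.3000
  s = (-9 - (-3)·1.0000 - (-4)·1.0000 - (2)·1.0000) / (11) = -0.3636
Iteration 2:
  p = (9 - (-1)·0.0000 - (1)·-0.3000 - (1)·-0.3636) / (5) = 1.9327
  q = (1 - (1)·1.6000 - (3)·-0.3000 - (-3)·-0.3636) / (11) = -0.0719
  r = (-2 - (-1)·1.6000 - (-2)·0.0000 - (4)·-0.3636) / (10) = 0.1054
  s = (-9 - (-3)·1.6000 - (-4)·0.0000 - (2)·-0.3000) / (11) = -0.3273
Change: (0.3327, -0.0719, 0.4054, 0.0363) → max |·| = 0.4054

0.4054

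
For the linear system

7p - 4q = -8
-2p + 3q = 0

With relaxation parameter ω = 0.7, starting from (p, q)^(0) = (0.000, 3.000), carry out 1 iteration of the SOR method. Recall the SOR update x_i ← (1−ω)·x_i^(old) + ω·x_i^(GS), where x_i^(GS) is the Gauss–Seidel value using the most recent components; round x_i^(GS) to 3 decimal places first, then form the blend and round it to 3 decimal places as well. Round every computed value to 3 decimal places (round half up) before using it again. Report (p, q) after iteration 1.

Iteration 1:
  p: GS value = (-8 - (-4)·3.000) / (7) = 0.571;  p ← (1−ω)·0.000 + ω·0.571 = 0.400
  q: GS value = (0 - (-2)·0.400) / (3) = 0.267;  q ← (1−ω)·3.000 + ω·0.267 = 1.087

(0.400, 1.087)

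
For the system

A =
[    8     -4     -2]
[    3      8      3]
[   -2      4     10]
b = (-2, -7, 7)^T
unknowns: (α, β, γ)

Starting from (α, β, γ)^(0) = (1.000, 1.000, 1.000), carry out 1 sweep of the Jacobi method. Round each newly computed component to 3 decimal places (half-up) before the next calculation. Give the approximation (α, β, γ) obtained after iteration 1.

(0.500, -1.625, 0.500)

Iteration 1:
  α = (-2 - (-4)·1.000 - (-2)·1.000) / (8) = 0.500
  β = (-7 - (3)·1.000 - (3)·1.000) / (8) = -1.625
  γ = (7 - (-2)·1.000 - (4)·1.000) / (10) = 0.500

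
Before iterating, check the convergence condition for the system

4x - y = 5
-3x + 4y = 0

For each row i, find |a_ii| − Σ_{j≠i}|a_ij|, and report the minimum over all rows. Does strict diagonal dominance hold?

row 1: |4| − (1) = 3
row 2: |4| − (3) = 1
minimum over rows = 1 → strictly diagonally dominant (convergence guaranteed)

1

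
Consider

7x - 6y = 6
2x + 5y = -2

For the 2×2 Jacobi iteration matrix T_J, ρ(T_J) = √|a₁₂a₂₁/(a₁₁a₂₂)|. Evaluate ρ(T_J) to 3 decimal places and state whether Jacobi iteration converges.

0.586

a₁₂a₂₁/(a₁₁a₂₂) = (-6)·(2) / ((7)·(5)) = -0.342857
ρ = √|-0.342857| = √0.342857 = 0.586
ρ < 1, so Jacobi converges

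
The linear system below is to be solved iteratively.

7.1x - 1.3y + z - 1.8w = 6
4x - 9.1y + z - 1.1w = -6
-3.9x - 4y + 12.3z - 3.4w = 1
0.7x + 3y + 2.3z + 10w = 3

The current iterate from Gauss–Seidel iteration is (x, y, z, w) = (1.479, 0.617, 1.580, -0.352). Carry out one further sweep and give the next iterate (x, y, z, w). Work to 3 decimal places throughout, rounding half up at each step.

(0.646, 1.159, 0.566, -0.223)

One sweep:
  x = (6 - (-1.3)·0.617 - (1)·1.580 - (-1.8)·-0.352) / (7.1) = 0.646
  y = (-6 - (4)·0.646 - (1)·1.580 - (-1.1)·-0.352) / (-9.1) = 1.159
  z = (1 - (-3.9)·0.646 - (-4)·1.159 - (-3.4)·-0.352) / (12.3) = 0.566
  w = (3 - (0.7)·0.646 - (3)·1.159 - (2.3)·0.566) / (10) = -0.223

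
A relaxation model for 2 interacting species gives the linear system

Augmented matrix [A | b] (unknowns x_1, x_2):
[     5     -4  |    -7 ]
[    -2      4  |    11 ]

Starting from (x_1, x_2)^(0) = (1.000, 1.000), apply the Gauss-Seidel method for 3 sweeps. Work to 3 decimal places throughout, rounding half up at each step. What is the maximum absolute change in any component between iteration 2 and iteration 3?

0.464

Iteration 1:
  x_1 = (-7 - (-4)·1.000) / (5) = -0.600
  x_2 = (11 - (-2)·-0.600) / (4) = 2.450
Iteration 2:
  x_1 = (-7 - (-4)·2.450) / (5) = 0.560
  x_2 = (11 - (-2)·0.560) / (4) = 3.030
Iteration 3:
  x_1 = (-7 - (-4)·3.030) / (5) = 1.024
  x_2 = (11 - (-2)·1.024) / (4) = 3.262
Change: (0.464, 0.232) → max |·| = 0.464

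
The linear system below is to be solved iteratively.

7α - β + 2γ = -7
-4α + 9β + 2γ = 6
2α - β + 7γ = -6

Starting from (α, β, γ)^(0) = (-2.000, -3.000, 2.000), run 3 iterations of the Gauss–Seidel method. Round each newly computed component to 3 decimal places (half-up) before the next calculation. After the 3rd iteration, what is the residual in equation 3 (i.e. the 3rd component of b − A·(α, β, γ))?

-0.003

Iteration 1:
  α = (-7 - (-1)·-3.000 - (2)·2.000) / (7) = -2.000
  β = (6 - (-4)·-2.000 - (2)·2.000) / (9) = -0.667
  γ = (-6 - (2)·-2.000 - (-1)·-0.667) / (7) = -0.381
Iteration 2:
  α = (-7 - (-1)·-0.667 - (2)·-0.381) / (7) = -0.986
  β = (6 - (-4)·-0.986 - (2)·-0.381) / (9) = 0.313
  γ = (-6 - (2)·-0.986 - (-1)·0.313) / (7) = -0.531
Iteration 3:
  α = (-7 - (-1)·0.313 - (2)·-0.531) / (7) = -0.804
  β = (6 - (-4)·-0.804 - (2)·-0.531) / (9) = 0.427
  γ = (-6 - (2)·-0.804 - (-1)·0.427) / (7) = -0.566
Residual b − A·x = (0.187, 0.073, -0.003)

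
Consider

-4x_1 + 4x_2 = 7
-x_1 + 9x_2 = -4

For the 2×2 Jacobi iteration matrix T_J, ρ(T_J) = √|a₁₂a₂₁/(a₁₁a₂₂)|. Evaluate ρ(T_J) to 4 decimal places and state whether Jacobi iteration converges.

0.3333

a₁₂a₂₁/(a₁₁a₂₂) = (4)·(-1) / ((-4)·(9)) = 0.111111
ρ = √|0.111111| = √0.111111 = 0.3333
ρ < 1, so Jacobi converges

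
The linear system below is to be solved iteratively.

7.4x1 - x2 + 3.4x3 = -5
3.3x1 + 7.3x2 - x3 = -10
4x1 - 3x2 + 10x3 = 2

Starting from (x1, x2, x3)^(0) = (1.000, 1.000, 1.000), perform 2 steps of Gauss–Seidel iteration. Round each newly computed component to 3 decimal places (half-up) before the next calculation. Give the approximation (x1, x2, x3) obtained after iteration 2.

(-0.949, -0.891, 0.312)

Iteration 1:
  x1 = (-5 - (-1)·1.000 - (3.4)·1.000) / (7.4) = -1.000
  x2 = (-10 - (3.3)·-1.000 - (-1)·1.000) / (7.3) = -0.781
  x3 = (2 - (4)·-1.000 - (-3)·-0.781) / (10) = 0.366
Iteration 2:
  x1 = (-5 - (-1)·-0.781 - (3.4)·0.366) / (7.4) = -0.949
  x2 = (-10 - (3.3)·-0.949 - (-1)·0.366) / (7.3) = -0.891
  x3 = (2 - (4)·-0.949 - (-3)·-0.891) / (10) = 0.312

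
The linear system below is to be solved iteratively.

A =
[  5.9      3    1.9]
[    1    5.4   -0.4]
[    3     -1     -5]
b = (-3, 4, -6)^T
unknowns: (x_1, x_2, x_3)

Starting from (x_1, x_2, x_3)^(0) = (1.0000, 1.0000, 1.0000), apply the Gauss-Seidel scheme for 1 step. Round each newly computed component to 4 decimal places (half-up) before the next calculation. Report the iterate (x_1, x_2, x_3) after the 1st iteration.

Iteration 1:
  x_1 = (-3 - (3)·1.0000 - (1.9)·1.0000) / (5.9) = -1.3390
  x_2 = (4 - (1)·-1.3390 - (-0.4)·1.0000) / (5.4) = 1.0628
  x_3 = (-6 - (3)·-1.3390 - (-1)·1.0628) / (-5) = 0.1840

(-1.3390, 1.0628, 0.1840)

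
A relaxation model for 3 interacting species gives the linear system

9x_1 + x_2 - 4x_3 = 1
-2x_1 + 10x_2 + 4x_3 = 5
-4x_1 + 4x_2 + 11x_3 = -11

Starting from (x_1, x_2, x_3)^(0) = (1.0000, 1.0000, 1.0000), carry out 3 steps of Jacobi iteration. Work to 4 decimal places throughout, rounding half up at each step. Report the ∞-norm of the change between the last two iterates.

0.5454

Iteration 1:
  x_1 = (1 - (1)·1.0000 - (-4)·1.0000) / (9) = 0.4444
  x_2 = (5 - (-2)·1.0000 - (4)·1.0000) / (10) = 0.3000
  x_3 = (-11 - (-4)·1.0000 - (4)·1.0000) / (11) = -1.0000
Iteration 2:
  x_1 = (1 - (1)·0.3000 - (-4)·-1.0000) / (9) = -0.3667
  x_2 = (5 - (-2)·0.4444 - (4)·-1.0000) / (10) = 0.9889
  x_3 = (-11 - (-4)·0.4444 - (4)·0.3000) / (11) = -0.9475
Iteration 3:
  x_1 = (1 - (1)·0.9889 - (-4)·-0.9475) / (9) = -0.4199
  x_2 = (5 - (-2)·-0.3667 - (4)·-0.9475) / (10) = 0.8057
  x_3 = (-11 - (-4)·-0.3667 - (4)·0.9889) / (11) = -1.4929
Change: (-0.0532, -0.1832, -0.5454) → max |·| = 0.5454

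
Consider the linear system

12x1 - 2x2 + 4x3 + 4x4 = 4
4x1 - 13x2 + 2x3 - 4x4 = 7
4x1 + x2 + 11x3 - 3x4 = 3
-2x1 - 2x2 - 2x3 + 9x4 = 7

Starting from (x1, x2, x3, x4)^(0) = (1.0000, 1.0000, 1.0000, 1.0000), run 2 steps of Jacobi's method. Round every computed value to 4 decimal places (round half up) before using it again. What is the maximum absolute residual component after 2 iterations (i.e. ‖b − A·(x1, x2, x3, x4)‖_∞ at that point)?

4.1150

Iteration 1:
  x1 = (4 - (-2)·1.0000 - (4)·1.0000 - (4)·1.0000) / (12) = -0.1667
  x2 = (7 - (4)·1.0000 - (2)·1.0000 - (-4)·1.0000) / (-13) = -0.3846
  x3 = (3 - (4)·1.0000 - (1)·1.0000 - (-3)·1.0000) / (11) = 0.0909
  x4 = (7 - (-2)·1.0000 - (-2)·1.0000 - (-2)·1.0000) / (9) = 1.4444
Iteration 2:
  x1 = (4 - (-2)·-0.3846 - (4)·0.0909 - (4)·1.4444) / (12) = -0.2425
  x2 = (7 - (4)·-0.1667 - (2)·0.0909 - (-4)·1.4444) / (-13) = -1.0202
  x3 = (3 - (4)·-0.1667 - (1)·-0.3846 - (-3)·1.4444) / (11) = 0.7622
  x4 = (7 - (-2)·-0.1667 - (-2)·-0.3846 - (-2)·0.0909) / (9) = 0.6755
Residual b − A·x = (-0.8812, -4.1150, -1.3675, -0.0805); ∞-norm = 4.1150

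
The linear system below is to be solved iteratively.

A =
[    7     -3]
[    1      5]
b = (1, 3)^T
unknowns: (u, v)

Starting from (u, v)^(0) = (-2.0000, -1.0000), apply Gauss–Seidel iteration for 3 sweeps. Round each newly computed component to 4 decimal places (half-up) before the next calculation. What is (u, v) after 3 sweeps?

(0.3636, 0.5273)

Iteration 1:
  u = (1 - (-3)·-1.0000) / (7) = -0.2857
  v = (3 - (1)·-0.2857) / (5) = 0.6571
Iteration 2:
  u = (1 - (-3)·0.6571) / (7) = 0.4245
  v = (3 - (1)·0.4245) / (5) = 0.5151
Iteration 3:
  u = (1 - (-3)·0.5151) / (7) = 0.3636
  v = (3 - (1)·0.3636) / (5) = 0.5273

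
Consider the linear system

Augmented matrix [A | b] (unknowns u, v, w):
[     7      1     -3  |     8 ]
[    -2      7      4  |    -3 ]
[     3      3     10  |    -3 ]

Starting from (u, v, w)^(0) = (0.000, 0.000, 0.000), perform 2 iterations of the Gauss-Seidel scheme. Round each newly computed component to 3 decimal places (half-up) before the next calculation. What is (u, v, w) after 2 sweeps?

(0.895, 0.177, -0.622)

Iteration 1:
  u = (8 - (1)·0.000 - (-3)·0.000) / (7) = 1.143
  v = (-3 - (-2)·1.143 - (4)·0.000) / (7) = -0.102
  w = (-3 - (3)·1.143 - (3)·-0.102) / (10) = -0.612
Iteration 2:
  u = (8 - (1)·-0.102 - (-3)·-0.612) / (7) = 0.895
  v = (-3 - (-2)·0.895 - (4)·-0.612) / (7) = 0.177
  w = (-3 - (3)·0.895 - (3)·0.177) / (10) = -0.622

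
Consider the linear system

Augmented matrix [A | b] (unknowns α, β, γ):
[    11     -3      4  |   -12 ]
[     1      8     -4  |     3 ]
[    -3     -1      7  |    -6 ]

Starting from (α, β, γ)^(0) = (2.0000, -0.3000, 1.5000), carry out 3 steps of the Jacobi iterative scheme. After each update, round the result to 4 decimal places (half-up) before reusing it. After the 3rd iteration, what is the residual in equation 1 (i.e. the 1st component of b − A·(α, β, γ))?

-3.8052

Iteration 1:
  α = (-12 - (-3)·-0.3000 - (4)·1.5000) / (11) = -1.7182
  β = (3 - (1)·2.0000 - (-4)·1.5000) / (8) = 0.8750
  γ = (-6 - (-3)·2.0000 - (-1)·-0.3000) / (7) = -0.0429
Iteration 2:
  α = (-12 - (-3)·0.8750 - (4)·-0.0429) / (11) = -0.8367
  β = (3 - (1)·-1.7182 - (-4)·-0.0429) / (8) = 0.5683
  γ = (-6 - (-3)·-1.7182 - (-1)·0.8750) / (7) = -1.4685
Iteration 3:
  α = (-12 - (-3)·0.5683 - (4)·-1.4685) / (11) = -0.4019
  β = (3 - (1)·-0.8367 - (-4)·-1.4685) / (8) = -0.2547
  γ = (-6 - (-3)·-0.8367 - (-1)·0.5683) / (7) = -1.1345
Residual b − A·x = (-3.8052, 0.9015, 0.4811)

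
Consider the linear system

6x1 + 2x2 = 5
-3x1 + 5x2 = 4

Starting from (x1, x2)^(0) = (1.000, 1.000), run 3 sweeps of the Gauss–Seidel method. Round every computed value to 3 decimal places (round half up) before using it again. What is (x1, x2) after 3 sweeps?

Iteration 1:
  x1 = (5 - (2)·1.000) / (6) = 0.500
  x2 = (4 - (-3)·0.500) / (5) = 1.100
Iteration 2:
  x1 = (5 - (2)·1.100) / (6) = 0.467
  x2 = (4 - (-3)·0.467) / (5) = 1.080
Iteration 3:
  x1 = (5 - (2)·1.080) / (6) = 0.473
  x2 = (4 - (-3)·0.473) / (5) = 1.084

(0.473, 1.084)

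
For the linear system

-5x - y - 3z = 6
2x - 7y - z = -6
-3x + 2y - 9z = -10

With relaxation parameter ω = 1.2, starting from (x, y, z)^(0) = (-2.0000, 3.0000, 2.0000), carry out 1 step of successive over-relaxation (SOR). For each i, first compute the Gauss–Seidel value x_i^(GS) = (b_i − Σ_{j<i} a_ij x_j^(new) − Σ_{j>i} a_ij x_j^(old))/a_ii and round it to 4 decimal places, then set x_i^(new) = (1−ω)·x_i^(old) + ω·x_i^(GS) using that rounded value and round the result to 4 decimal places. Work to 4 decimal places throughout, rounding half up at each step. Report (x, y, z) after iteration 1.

(-3.2000, -1.0115, 1.9436)

Iteration 1:
  x: GS value = (6 - (-1)·3.0000 - (-3)·2.0000) / (-5) = -3.0000;  x ← (1−ω)·-2.0000 + ω·-3.0000 = -3.2000
  y: GS value = (-6 - (2)·-3.2000 - (-1)·2.0000) / (-7) = -0.3429;  y ← (1−ω)·3.0000 + ω·-0.3429 = -1.0115
  z: GS value = (-10 - (-3)·-3.2000 - (2)·-1.0115) / (-9) = 1.9530;  z ← (1−ω)·2.0000 + ω·1.9530 = 1.9436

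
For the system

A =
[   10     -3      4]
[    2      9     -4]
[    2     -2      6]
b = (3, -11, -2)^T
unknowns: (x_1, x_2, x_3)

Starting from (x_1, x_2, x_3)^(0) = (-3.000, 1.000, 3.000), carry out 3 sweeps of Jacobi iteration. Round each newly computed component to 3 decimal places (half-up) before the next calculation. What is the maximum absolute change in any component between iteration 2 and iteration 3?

Iteration 1:
  x_1 = (3 - (-3)·1.000 - (4)·3.000) / (10) = -0.600
  x_2 = (-11 - (2)·-3.000 - (-4)·3.000) / (9) = 0.778
  x_3 = (-2 - (2)·-3.000 - (-2)·1.000) / (6) = 1.000
Iteration 2:
  x_1 = (3 - (-3)·0.778 - (4)·1.000) / (10) = 0.133
  x_2 = (-11 - (2)·-0.600 - (-4)·1.000) / (9) = -0.644
  x_3 = (-2 - (2)·-0.600 - (-2)·0.778) / (6) = 0.126
Iteration 3:
  x_1 = (3 - (-3)·-0.644 - (4)·0.126) / (10) = 0.056
  x_2 = (-11 - (2)·0.133 - (-4)·0.126) / (9) = -1.196
  x_3 = (-2 - (2)·0.133 - (-2)·-0.644) / (6) = -0.592
Change: (-0.077, -0.552, -0.718) → max |·| = 0.718

0.718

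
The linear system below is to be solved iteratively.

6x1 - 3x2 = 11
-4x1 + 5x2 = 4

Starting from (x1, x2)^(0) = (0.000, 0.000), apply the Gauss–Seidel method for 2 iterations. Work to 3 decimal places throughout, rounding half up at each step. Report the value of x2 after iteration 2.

3.173

Iteration 1:
  x1 = (11 - (-3)·0.000) / (6) = 1.833
  x2 = (4 - (-4)·1.833) / (5) = 2.266
Iteration 2:
  x1 = (11 - (-3)·2.266) / (6) = 2.966
  x2 = (4 - (-4)·2.966) / (5) = 3.173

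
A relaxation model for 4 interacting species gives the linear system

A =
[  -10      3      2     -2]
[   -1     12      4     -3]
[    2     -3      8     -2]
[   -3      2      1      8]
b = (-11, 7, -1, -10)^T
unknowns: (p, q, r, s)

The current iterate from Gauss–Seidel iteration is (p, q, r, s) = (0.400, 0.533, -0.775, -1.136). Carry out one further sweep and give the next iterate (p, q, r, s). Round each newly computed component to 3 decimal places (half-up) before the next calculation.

One sweep:
  p = (-11 - (3)·0.533 - (2)·-0.775 - (-2)·-1.136) / (-10) = 1.332
  q = (7 - (-1)·1.332 - (4)·-0.775 - (-3)·-1.136) / (12) = 0.669
  r = (-1 - (2)·1.332 - (-3)·0.669 - (-2)·-1.136) / (8) = -0.491
  s = (-10 - (-3)·1.332 - (2)·0.669 - (1)·-0.491) / (8) = -0.856

(1.332, 0.669, -0.491, -0.856)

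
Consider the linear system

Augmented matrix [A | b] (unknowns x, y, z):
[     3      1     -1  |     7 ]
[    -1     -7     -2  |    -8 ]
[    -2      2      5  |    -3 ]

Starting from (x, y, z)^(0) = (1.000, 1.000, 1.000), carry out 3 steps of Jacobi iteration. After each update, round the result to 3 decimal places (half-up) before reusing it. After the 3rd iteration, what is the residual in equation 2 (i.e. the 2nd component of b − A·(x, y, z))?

-0.440

Iteration 1:
  x = (7 - (1)·1.000 - (-1)·1.000) / (3) = 2.333
  y = (-8 - (-1)·1.000 - (-2)·1.000) / (-7) = 0.714
  z = (-3 - (-2)·1.000 - (2)·1.000) / (5) = -0.600
Iteration 2:
  x = (7 - (1)·0.714 - (-1)·-0.600) / (3) = 1.895
  y = (-8 - (-1)·2.333 - (-2)·-0.600) / (-7) = 0.981
  z = (-3 - (-2)·2.333 - (2)·0.714) / (5) = 0.048
Iteration 3:
  x = (7 - (1)·0.981 - (-1)·0.048) / (3) = 2.022
  y = (-8 - (-1)·1.895 - (-2)·0.048) / (-7) = 0.858
  z = (-3 - (-2)·1.895 - (2)·0.981) / (5) = -0.234
Residual b − A·x = (-0.158, -0.440, 0.498)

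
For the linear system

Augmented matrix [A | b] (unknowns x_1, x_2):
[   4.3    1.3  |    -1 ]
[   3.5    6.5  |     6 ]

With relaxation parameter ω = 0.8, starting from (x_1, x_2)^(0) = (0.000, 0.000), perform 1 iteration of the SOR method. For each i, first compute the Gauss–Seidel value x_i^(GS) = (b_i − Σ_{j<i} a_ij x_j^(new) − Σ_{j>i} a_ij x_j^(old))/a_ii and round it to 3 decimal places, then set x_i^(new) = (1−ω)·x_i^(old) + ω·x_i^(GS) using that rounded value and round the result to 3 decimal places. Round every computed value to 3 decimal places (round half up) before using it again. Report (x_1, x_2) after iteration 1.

(-0.186, 0.818)

Iteration 1:
  x_1: GS value = (-1 - (1.3)·0.000) / (4.3) = -0.233;  x_1 ← (1−ω)·0.000 + ω·-0.233 = -0.186
  x_2: GS value = (6 - (3.5)·-0.186) / (6.5) = 1.023;  x_2 ← (1−ω)·0.000 + ω·1.023 = 0.818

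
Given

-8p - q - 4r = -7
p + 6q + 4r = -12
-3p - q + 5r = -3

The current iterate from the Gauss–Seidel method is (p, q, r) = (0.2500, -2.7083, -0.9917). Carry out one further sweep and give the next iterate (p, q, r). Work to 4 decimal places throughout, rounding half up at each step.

(1.7094, -1.6238, 0.1009)

One sweep:
  p = (-7 - (-1)·-2.7083 - (-4)·-0.9917) / (-8) = 1.7094
  q = (-12 - (1)·1.7094 - (4)·-0.9917) / (6) = -1.6238
  r = (-3 - (-3)·1.7094 - (-1)·-1.6238) / (5) = 0.1009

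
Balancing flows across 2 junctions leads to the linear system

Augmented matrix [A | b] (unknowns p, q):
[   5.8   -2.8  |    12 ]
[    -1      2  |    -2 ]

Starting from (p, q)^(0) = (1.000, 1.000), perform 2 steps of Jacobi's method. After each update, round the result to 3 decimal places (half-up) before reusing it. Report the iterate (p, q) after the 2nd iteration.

Iteration 1:
  p = (12 - (-2.8)·1.000) / (5.8) = 2.552
  q = (-2 - (-1)·1.000) / (2) = -0.500
Iteration 2:
  p = (12 - (-2.8)·-0.500) / (5.8) = 1.828
  q = (-2 - (-1)·2.552) / (2) = 0.276

(1.828, 0.276)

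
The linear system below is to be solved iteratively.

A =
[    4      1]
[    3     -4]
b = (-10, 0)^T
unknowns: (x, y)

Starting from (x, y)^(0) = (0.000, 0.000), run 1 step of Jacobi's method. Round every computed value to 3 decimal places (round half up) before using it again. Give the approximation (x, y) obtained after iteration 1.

Iteration 1:
  x = (-10 - (1)·0.000) / (4) = -2.500
  y = (0 - (3)·0.000) / (-4) = 0.000

(-2.500, 0.000)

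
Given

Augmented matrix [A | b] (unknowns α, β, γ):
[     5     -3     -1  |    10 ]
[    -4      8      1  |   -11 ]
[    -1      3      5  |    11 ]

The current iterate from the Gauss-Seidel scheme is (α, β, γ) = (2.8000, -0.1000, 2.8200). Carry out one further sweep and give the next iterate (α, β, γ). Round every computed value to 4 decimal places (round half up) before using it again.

(2.5040, -0.4755, 2.9861)

One sweep:
  α = (10 - (-3)·-0.1000 - (-1)·2.8200) / (5) = 2.5040
  β = (-11 - (-4)·2.5040 - (1)·2.8200) / (8) = -0.4755
  γ = (11 - (-1)·2.5040 - (3)·-0.4755) / (5) = 2.9861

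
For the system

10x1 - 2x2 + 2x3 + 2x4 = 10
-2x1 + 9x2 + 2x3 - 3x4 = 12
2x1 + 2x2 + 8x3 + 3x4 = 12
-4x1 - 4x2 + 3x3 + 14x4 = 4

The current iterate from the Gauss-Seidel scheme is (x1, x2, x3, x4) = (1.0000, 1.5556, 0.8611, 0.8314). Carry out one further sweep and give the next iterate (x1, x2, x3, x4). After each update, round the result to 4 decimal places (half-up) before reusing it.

One sweep:
  x1 = (10 - (-2)·1.5556 - (2)·0.8611 - (2)·0.8314) / (10) = 0.9726
  x2 = (12 - (-2)·0.9726 - (2)·0.8611 - (-3)·0.8314) / (9) = 1.6352
  x3 = (12 - (2)·0.9726 - (2)·1.6352 - (3)·0.8314) / (8) = 0.5363
  x4 = (4 - (-4)·0.9726 - (-4)·1.6352 - (3)·0.5363) / (14) = 0.9159

(0.9726, 1.6352, 0.5363, 0.9159)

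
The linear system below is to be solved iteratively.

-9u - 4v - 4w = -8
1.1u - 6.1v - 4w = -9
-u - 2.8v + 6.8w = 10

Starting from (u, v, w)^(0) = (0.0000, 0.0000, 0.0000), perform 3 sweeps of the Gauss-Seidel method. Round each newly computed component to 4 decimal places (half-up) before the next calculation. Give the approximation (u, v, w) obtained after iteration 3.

(0.3971, 0.7103, 1.8215)

Iteration 1:
  u = (-8 - (-4)·0.0000 - (-4)·0.0000) / (-9) = 0.8889
  v = (-9 - (1.1)·0.8889 - (-4)·0.0000) / (-6.1) = 1.6357
  w = (10 - (-1)·0.8889 - (-2.8)·1.6357) / (6.8) = 2.2748
Iteration 2:
  u = (-8 - (-4)·1.6357 - (-4)·2.2748) / (-9) = -0.8491
  v = (-9 - (1.1)·-0.8491 - (-4)·2.2748) / (-6.1) = -0.1694
  w = (10 - (-1)·-0.8491 - (-2.8)·-0.1694) / (6.8) = 1.2760
Iteration 3:
  u = (-8 - (-4)·-0.1694 - (-4)·1.2760) / (-9) = 0.3971
  v = (-9 - (1.1)·0.3971 - (-4)·1.2760) / (-6.1) = 0.7103
  w = (10 - (-1)·0.3971 - (-2.8)·0.7103) / (6.8) = 1.8215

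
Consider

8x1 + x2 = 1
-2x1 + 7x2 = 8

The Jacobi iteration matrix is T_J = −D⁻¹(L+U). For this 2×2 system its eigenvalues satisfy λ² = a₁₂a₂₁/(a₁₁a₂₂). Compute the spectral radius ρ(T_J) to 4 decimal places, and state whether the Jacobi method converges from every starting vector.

a₁₂a₂₁/(a₁₁a₂₂) = (1)·(-2) / ((8)·(7)) = -0.035714
ρ = √|-0.035714| = √0.035714 = 0.1890
ρ < 1, so Jacobi converges

0.1890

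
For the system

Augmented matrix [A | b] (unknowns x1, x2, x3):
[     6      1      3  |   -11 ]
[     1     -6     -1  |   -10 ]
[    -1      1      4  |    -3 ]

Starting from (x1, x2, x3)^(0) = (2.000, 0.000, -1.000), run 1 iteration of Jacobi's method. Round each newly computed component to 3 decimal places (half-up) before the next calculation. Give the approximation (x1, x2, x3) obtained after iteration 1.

Iteration 1:
  x1 = (-11 - (1)·0.000 - (3)·-1.000) / (6) = -1.333
  x2 = (-10 - (1)·2.000 - (-1)·-1.000) / (-6) = 2.167
  x3 = (-3 - (-1)·2.000 - (1)·0.000) / (4) = -0.250

(-1.333, 2.167, -0.250)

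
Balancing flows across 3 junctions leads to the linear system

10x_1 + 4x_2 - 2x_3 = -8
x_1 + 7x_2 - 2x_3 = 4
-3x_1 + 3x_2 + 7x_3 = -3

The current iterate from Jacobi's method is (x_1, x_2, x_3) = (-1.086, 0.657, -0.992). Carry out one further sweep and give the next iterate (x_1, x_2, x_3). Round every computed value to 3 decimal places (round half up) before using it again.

One sweep:
  x_1 = (-8 - (4)·0.657 - (-2)·-0.992) / (10) = -1.261
  x_2 = (4 - (1)·-1.086 - (-2)·-0.992) / (7) = 0.443
  x_3 = (-3 - (-3)·-1.086 - (3)·0.657) / (7) = -1.176

(-1.261, 0.443, -1.176)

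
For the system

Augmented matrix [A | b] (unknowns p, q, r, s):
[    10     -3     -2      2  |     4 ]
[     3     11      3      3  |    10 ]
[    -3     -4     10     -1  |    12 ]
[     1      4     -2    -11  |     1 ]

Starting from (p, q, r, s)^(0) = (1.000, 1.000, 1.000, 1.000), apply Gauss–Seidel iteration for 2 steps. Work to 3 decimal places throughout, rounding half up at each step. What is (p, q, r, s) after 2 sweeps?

(0.818, 0.324, 1.550, -0.181)

Iteration 1:
  p = (4 - (-3)·1.000 - (-2)·1.000 - (2)·1.000) / (10) = 0.700
  q = (10 - (3)·0.700 - (3)·1.000 - (3)·1.000) / (11) = 0.173
  r = (12 - (-3)·0.700 - (-4)·0.173 - (-1)·1.000) / (10) = 1.579
  s = (1 - (1)·0.700 - (4)·0.173 - (-2)·1.579) / (-11) = -0.251
Iteration 2:
  p = (4 - (-3)·0.173 - (-2)·1.579 - (2)·-0.251) / (10) = 0.818
  q = (10 - (3)·0.818 - (3)·1.579 - (3)·-0.251) / (11) = 0.324
  r = (12 - (-3)·0.818 - (-4)·0.324 - (-1)·-0.251) / (10) = 1.550
  s = (1 - (1)·0.818 - (4)·0.324 - (-2)·1.550) / (-11) = -0.181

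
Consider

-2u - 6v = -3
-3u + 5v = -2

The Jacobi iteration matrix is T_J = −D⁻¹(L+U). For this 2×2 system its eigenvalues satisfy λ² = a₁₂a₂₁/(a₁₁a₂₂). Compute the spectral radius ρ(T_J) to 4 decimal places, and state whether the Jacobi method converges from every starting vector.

1.3416

a₁₂a₂₁/(a₁₁a₂₂) = (-6)·(-3) / ((-2)·(5)) = -1.800000
ρ = √|-1.800000| = √1.800000 = 1.3416
ρ > 1, so Jacobi diverges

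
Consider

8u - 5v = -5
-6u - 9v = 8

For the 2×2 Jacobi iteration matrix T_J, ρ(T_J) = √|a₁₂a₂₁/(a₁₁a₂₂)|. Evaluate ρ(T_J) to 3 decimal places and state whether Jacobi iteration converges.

a₁₂a₂₁/(a₁₁a₂₂) = (-5)·(-6) / ((8)·(-9)) = -0.416667
ρ = √|-0.416667| = √0.416667 = 0.645
ρ < 1, so Jacobi converges

0.645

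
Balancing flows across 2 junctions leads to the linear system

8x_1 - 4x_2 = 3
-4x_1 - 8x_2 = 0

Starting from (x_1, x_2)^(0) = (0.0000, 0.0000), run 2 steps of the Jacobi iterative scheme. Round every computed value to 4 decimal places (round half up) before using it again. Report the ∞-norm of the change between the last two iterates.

0.1875

Iteration 1:
  x_1 = (3 - (-4)·0.0000) / (8) = 0.3750
  x_2 = (0 - (-4)·0.0000) / (-8) = 0.0000
Iteration 2:
  x_1 = (3 - (-4)·0.0000) / (8) = 0.3750
  x_2 = (0 - (-4)·0.3750) / (-8) = -0.1875
Change: (0.0000, -0.1875) → max |·| = 0.1875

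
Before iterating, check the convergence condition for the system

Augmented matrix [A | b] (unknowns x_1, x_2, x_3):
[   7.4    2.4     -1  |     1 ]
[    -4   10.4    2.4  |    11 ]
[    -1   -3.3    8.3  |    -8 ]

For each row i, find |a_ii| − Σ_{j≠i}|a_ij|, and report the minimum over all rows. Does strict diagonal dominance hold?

row 1: |7.4| − (2.4+1) = 4
row 2: |10.4| − (4+2.4) = 4
row 3: |8.3| − (1+3.3) = 4
minimum over rows = 4 → strictly diagonally dominant (convergence guaranteed)

4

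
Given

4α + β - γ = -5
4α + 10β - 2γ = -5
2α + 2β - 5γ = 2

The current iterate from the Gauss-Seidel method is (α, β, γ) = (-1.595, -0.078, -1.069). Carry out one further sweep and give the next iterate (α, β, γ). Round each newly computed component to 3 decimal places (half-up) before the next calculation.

(-1.498, -0.115, -1.045)

One sweep:
  α = (-5 - (1)·-0.078 - (-1)·-1.069) / (4) = -1.498
  β = (-5 - (4)·-1.498 - (-2)·-1.069) / (10) = -0.115
  γ = (2 - (2)·-1.498 - (2)·-0.115) / (-5) = -1.045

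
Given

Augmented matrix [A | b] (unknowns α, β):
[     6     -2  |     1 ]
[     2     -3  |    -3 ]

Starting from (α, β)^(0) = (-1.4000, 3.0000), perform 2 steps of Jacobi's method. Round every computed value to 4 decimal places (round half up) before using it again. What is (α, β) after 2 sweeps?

Iteration 1:
  α = (1 - (-2)·3.0000) / (6) = 1.1667
  β = (-3 - (2)·-1.4000) / (-3) = 0.0667
Iteration 2:
  α = (1 - (-2)·0.0667) / (6) = 0.1889
  β = (-3 - (2)·1.1667) / (-3) = 1.7778

(0.1889, 1.7778)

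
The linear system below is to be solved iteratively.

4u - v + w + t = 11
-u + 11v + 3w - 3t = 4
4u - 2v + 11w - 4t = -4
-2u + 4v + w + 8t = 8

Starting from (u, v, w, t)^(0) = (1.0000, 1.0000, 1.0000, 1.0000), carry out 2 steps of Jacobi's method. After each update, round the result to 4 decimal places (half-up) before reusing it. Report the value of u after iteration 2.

2.7528

Iteration 1:
  u = (11 - (-1)·1.0000 - (1)·1.0000 - (1)·1.0000) / (4) = 2.5000
  v = (4 - (-1)·1.0000 - (3)·1.0000 - (-3)·1.0000) / (11) = 0.4545
  w = (-4 - (4)·1.0000 - (-2)·1.0000 - (-4)·1.0000) / (11) = -0.1818
  t = (8 - (-2)·1.0000 - (4)·1.0000 - (1)·1.0000) / (8) = 0.6250
Iteration 2:
  u = (11 - (-1)·0.4545 - (1)·-0.1818 - (1)·0.6250) / (4) = 2.7528
  v = (4 - (-1)·2.5000 - (3)·-0.1818 - (-3)·0.6250) / (11) = 0.8109
  w = (-4 - (4)·2.5000 - (-2)·0.4545 - (-4)·0.6250) / (11) = -0.9628
  t = (8 - (-2)·2.5000 - (4)·0.4545 - (1)·-0.1818) / (8) = 1.4205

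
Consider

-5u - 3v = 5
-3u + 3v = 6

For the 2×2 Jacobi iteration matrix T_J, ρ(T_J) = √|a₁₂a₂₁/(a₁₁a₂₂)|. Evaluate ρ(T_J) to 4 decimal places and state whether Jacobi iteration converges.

a₁₂a₂₁/(a₁₁a₂₂) = (-3)·(-3) / ((-5)·(3)) = -0.600000
ρ = √|-0.600000| = √0.600000 = 0.7746
ρ < 1, so Jacobi converges

0.7746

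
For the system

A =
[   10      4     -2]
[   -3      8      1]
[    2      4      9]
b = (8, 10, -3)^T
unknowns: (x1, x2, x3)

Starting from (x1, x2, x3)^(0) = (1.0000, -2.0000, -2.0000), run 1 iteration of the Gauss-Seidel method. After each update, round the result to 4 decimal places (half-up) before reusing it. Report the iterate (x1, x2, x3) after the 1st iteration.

(1.2000, 1.9500, -1.4667)

Iteration 1:
  x1 = (8 - (4)·-2.0000 - (-2)·-2.0000) / (10) = 1.2000
  x2 = (10 - (-3)·1.2000 - (1)·-2.0000) / (8) = 1.9500
  x3 = (-3 - (2)·1.2000 - (4)·1.9500) / (9) = -1.4667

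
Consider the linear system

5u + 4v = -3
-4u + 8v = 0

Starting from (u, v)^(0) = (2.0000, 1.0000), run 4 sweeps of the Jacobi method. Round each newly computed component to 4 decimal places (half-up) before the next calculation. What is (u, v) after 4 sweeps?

(-0.0400, -0.0200)

Iteration 1:
  u = (-3 - (4)·1.0000) / (5) = -1.4000
  v = (0 - (-4)·2.0000) / (8) = 1.0000
Iteration 2:
  u = (-3 - (4)·1.0000) / (5) = -1.4000
  v = (0 - (-4)·-1.4000) / (8) = -0.7000
Iteration 3:
  u = (-3 - (4)·-0.7000) / (5) = -0.0400
  v = (0 - (-4)·-1.4000) / (8) = -0.7000
Iteration 4:
  u = (-3 - (4)·-0.7000) / (5) = -0.0400
  v = (0 - (-4)·-0.0400) / (8) = -0.0200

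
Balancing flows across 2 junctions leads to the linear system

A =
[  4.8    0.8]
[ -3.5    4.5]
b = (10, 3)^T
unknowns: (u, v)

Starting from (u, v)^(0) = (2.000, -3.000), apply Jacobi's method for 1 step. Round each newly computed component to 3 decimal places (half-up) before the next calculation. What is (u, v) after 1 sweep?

Iteration 1:
  u = (10 - (0.8)·-3.000) / (4.8) = 2.583
  v = (3 - (-3.5)·2.000) / (4.5) = 2.222

(2.583, 2.222)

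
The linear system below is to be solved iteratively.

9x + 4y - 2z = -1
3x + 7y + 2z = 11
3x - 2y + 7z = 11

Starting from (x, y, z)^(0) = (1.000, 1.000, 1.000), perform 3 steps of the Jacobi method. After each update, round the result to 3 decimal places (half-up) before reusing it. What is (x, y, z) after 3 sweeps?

Iteration 1:
  x = (-1 - (4)·1.000 - (-2)·1.000) / (9) = -0.333
  y = (11 - (3)·1.000 - (2)·1.000) / (7) = 0.857
  z = (11 - (3)·1.000 - (-2)·1.000) / (7) = 1.429
Iteration 2:
  x = (-1 - (4)·0.857 - (-2)·1.429) / (9) = -0.174
  y = (11 - (3)·-0.333 - (2)·1.429) / (7) = 1.306
  z = (11 - (3)·-0.333 - (-2)·0.857) / (7) = 1.959
Iteration 3:
  x = (-1 - (4)·1.306 - (-2)·1.959) / (9) = -0.256
  y = (11 - (3)·-0.174 - (2)·1.959) / (7) = 1.086
  z = (11 - (3)·-0.174 - (-2)·1.306) / (7) = 2.019

(-0.256, 1.086, 2.019)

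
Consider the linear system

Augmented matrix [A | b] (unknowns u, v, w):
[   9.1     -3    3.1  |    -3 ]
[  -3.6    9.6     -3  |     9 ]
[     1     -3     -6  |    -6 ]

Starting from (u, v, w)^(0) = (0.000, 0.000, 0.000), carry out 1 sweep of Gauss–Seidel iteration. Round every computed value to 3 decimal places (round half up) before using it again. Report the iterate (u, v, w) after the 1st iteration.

Iteration 1:
  u = (-3 - (-3)·0.000 - (3.1)·0.000) / (9.1) = -0.330
  v = (9 - (-3.6)·-0.330 - (-3)·0.000) / (9.6) = 0.814
  w = (-6 - (1)·-0.330 - (-3)·0.814) / (-6) = 0.538

(-0.330, 0.814, 0.538)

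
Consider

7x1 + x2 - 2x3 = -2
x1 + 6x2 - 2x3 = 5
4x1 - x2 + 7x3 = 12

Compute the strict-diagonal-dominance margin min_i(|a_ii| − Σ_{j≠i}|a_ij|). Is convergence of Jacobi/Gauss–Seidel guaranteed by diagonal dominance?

2

row 1: |7| − (1+2) = 4
row 2: |6| − (1+2) = 3
row 3: |7| − (4+1) = 2
minimum over rows = 2 → strictly diagonally dominant (convergence guaranteed)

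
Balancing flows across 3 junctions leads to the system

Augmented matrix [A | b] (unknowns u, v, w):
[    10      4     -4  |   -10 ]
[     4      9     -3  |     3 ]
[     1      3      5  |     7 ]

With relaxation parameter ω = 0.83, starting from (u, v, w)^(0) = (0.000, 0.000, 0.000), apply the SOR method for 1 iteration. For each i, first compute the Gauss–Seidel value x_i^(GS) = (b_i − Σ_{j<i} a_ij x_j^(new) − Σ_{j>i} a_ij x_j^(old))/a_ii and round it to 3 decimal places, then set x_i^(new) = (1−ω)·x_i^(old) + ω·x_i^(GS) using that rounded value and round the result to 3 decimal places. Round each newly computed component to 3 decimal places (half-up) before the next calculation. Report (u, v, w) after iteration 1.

(-0.830, 0.583, 1.009)

Iteration 1:
  u: GS value = (-10 - (4)·0.000 - (-4)·0.000) / (10) = -1.000;  u ← (1−ω)·0.000 + ω·-1.000 = -0.830
  v: GS value = (3 - (4)·-0.830 - (-3)·0.000) / (9) = 0.702;  v ← (1−ω)·0.000 + ω·0.702 = 0.583
  w: GS value = (7 - (1)·-0.830 - (3)·0.583) / (5) = 1.216;  w ← (1−ω)·0.000 + ω·1.216 = 1.009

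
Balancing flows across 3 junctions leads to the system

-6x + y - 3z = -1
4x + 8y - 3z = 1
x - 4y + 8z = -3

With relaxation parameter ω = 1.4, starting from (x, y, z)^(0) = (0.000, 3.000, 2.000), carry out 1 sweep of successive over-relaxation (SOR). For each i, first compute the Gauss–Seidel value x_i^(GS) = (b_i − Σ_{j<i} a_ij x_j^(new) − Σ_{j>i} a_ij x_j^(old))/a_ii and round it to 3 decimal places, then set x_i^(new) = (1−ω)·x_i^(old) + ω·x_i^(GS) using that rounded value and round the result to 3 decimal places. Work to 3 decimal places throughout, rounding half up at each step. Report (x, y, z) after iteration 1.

Iteration 1:
  x: GS value = (-1 - (1)·3.000 - (-3)·2.000) / (-6) = -0.333;  x ← (1−ω)·0.000 + ω·-0.333 = -0.466
  y: GS value = (1 - (4)·-0.466 - (-3)·2.000) / (8) = 1.108;  y ← (1−ω)·3.000 + ω·1.108 = 0.351
  z: GS value = (-3 - (1)·-0.466 - (-4)·0.351) / (8) = -0.141;  z ← (1−ω)·2.000 + ω·-0.141 = -0.997

(-0.466, 0.351, -0.997)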